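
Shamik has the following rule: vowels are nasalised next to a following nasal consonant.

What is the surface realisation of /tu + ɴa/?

[tũɴa]

The vowel /u/ is adjacent to the following nasal /ɴ/, so it acquires [+nasal] and surfaces as [ũ].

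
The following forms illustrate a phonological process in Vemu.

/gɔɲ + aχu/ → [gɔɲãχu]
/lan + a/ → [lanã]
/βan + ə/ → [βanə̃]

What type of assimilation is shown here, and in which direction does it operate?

progressive nasality assimilation (vowel nasalisation)

The vowel /a/ surfaces as nasalised [ã] next to the preceding nasal /ɲ/ — it has acquired the [+nasal] feature of its neighbour.
Likewise in the remaining data: /a/ → [ã] after /n/; /ə/ → [ə̃] after /n/ — each time a vowel is nasalised next to a preceding nasal.
Because the conditioning nasal is to the left of the vowel that changes, the process is progressive (perseverative).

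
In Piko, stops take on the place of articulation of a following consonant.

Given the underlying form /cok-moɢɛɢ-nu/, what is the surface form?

[copmoɢɛdnu]

/k/ is a voiceless velar stop. The following trigger /m/ is bilabial, so /k/ must become bilabial as well.
A voiceless bilabial stop is [p], so the surface segment is [p].
The same rule applies at the second boundary: /ɢ/ → [d] next to /n/.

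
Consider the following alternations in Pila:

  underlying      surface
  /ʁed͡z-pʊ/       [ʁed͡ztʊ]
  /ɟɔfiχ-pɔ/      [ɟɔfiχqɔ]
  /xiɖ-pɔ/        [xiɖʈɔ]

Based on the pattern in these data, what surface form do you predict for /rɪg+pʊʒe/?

The data show progressive place assimilation: /p/ → [t] after /d͡z/; /p/ → [q] after /χ/; /p/ → [ʈ] after /ɖ/. In each pair only place changes, matching the preceding consonant, while manner and voice stay constant.
/p/ is a voiceless bilabial stop. The preceding trigger /g/ is velar, so /p/ must become velar as well.
A voiceless velar stop is [k], so the surface segment is [k].

[rɪgkʊʒe]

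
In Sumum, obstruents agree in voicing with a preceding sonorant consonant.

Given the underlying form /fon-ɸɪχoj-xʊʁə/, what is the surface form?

[fonβɪχojɣʊʁə]

/ɸ/ is a voiceless bilabial fricative. The preceding trigger /n/ is voiced, so /ɸ/ must become voiced as well.
Changing only its voicing to voiced gives [β] — the voiced bilabial fricative.
The same rule applies at the second boundary: /x/ → [ɣ] next to /j/.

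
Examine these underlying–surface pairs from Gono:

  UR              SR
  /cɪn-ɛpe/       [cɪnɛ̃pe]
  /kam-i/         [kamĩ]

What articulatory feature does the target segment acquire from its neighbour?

The vowel /ɛ/ surfaces as nasalised [ɛ̃] next to the preceding nasal /n/ — it has acquired the [+nasal] feature of its neighbour.
The other form shows the same pattern: /i/ → [ĩ] after /m/ — each time a vowel is nasalised next to a preceding nasal.

nasality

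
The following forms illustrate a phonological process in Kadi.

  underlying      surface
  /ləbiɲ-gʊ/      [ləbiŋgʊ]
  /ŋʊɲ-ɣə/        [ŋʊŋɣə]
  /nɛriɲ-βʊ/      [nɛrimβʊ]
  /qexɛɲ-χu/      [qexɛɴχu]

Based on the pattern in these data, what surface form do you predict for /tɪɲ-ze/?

[tɪnze]

The data show regressive place assimilation: /ɲ/ → [ŋ] before /g/; /ɲ/ → [ŋ] before /ɣ/; /ɲ/ → [m] before /β/; /ɲ/ → [ɴ] before /χ/. In each pair only place changes, matching the following consonant, while manner and voice stay constant.
The rule targets /ɲ/ (voiced palatal nasal), which sits before the trigger /z/ (alveolar).
The voiced alveolar nasal is [n], so /ɲ/ → [n].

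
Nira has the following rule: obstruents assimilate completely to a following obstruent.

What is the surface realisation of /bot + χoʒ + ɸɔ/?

/t/ is the segment targeted by the rule; it sits immediately before /χ/, so it assimilates completely and surfaces as [χ].
At the second juncture, /ʒ/ likewise becomes [ɸ] adjacent to /ɸ/.

[boχχoɸɸɔ]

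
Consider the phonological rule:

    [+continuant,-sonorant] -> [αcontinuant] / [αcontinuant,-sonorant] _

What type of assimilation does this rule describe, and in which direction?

progressive manner assimilation

The rule copies [continuant] (continuancy) from the environment onto the target fricatives; since [±continuant] encodes the stop/fricative manner contrast, the assimilating dimension is manner.
Since the environment is written before the underscore, the trigger precedes the target; the direction is progressive.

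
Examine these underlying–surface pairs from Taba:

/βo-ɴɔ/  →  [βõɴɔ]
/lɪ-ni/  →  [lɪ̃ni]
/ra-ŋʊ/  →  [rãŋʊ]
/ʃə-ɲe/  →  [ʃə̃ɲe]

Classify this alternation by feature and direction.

regressive nasality assimilation (vowel nasalisation)

The vowel /o/ surfaces as nasalised [õ] next to the following nasal /ɴ/ — it has acquired the [+nasal] feature of its neighbour.
Likewise in the remaining data: /ɪ/ → [ɪ̃] before /n/; /a/ → [ã] before /ŋ/; /ə/ → [ə̃] before /ɲ/ — each time a vowel is nasalised next to a following nasal.
Because the conditioning nasal is to the right of the vowel that changes, the process is regressive (anticipatory).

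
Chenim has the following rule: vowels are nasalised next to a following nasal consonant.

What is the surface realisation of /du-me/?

The vowel /u/ is adjacent to the following nasal /m/, so it acquires [+nasal] and surfaces as [ũ].

[dũme]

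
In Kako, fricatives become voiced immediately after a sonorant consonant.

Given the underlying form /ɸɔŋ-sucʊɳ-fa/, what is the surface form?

The rule targets /s/ (voiceless alveolar fricative), which sits after the trigger /ŋ/ (voiced).
A voiced alveolar fricative is [z], so the surface segment is [z].
At the second juncture, /f/ likewise becomes [v] adjacent to /ɳ/.

[ɸɔŋzucʊɳva]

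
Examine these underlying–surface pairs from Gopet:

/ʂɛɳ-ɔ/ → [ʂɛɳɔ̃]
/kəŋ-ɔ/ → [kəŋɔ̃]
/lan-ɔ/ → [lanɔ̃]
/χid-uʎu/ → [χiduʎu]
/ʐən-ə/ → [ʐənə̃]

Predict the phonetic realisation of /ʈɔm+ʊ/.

[ʈɔmʊ̃]

The data show progressive nasality assimilation (vowel nasalisation): /ɔ/ → [ɔ̃] after /ɳ/; /ɔ/ → [ɔ̃] after /ŋ/; /ɔ/ → [ɔ̃] after /n/; /ə/ → [ə̃] after /n/ — a vowel is nasalised by an immediately preceding nasal consonant.
No change occurs in [χiduʎu] because the vowel at the boundary is adjacent to an oral consonant, not a nasal (/u/ next to /d/).
The vowel /ʊ/ is adjacent to the preceding nasal /m/, so it acquires [+nasal] and surfaces as [ʊ̃].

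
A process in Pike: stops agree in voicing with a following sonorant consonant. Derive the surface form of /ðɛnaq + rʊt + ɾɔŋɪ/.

The rule targets /q/ (voiceless uvular stop), which sits before the trigger /r/ (voiced).
The voiced uvular stop is [ɢ], so /q/ → [ɢ].
The same rule applies at the second boundary: /t/ → [d] next to /ɾ/.

[ðɛnaɢrʊdɾɔŋɪ]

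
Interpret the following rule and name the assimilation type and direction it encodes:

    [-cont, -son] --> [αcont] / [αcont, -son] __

progressive manner assimilation

The rule copies [cont] (continuancy) from the environment onto the target stops; since [±cont] encodes the stop/fricative manner contrast, the assimilating dimension is manner.
The conditioning segment sits to the left of the focus bar, meaning the trigger precedes the segment that changes — progressive assimilation.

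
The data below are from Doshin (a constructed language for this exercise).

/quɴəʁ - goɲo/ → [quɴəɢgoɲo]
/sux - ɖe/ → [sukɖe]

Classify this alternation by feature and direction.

regressive manner assimilation

Comparing underlying and surface forms, /ʁ/ → [ɢ] is the alternation; the neighbouring /g/ is constant.
/ʁ/ is a fricative while /g/ is a stop; the output [ɢ] is a stop, matching the trigger — so the feature that spreads is manner.
Place and voice are unchanged, so the assimilation is partial, not total.
Checking the remaining alternation: /x/ → [k] before /ɖ/ (fricative → stop, matching a stop) — only manner changes, and always toward the following segment.
The trigger is the following segment, so the direction is regressive (anticipatory).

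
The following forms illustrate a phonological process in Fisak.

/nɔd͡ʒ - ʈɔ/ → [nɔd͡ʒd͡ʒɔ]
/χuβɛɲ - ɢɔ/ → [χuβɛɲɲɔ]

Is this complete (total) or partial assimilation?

The segment that alternates is /ʈ/, which surfaces as [d͡ʒ] when adjacent to /d͡ʒ/.
The output [d͡ʒ] is identical to the trigger /d͡ʒ/ — every feature (place, manner, voicing) has been copied — so this is total assimilation.
The remaining alternation confirms this: /ɢ/ → [ɲ] after /ɲ/ — in each case the output is a copy of the preceding consonant.

total assimilation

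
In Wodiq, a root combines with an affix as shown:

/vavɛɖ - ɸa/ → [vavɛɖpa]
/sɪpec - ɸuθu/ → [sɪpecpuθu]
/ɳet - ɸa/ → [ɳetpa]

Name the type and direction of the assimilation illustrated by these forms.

progressive manner assimilation

Comparing underlying and surface forms, /ɸ/ → [p] is the alternation; the neighbouring /ɖ/ is constant.
/ɸ/ is a fricative while /ɖ/ is a stop; the output [p] is a stop, matching the trigger — so the feature that spreads is manner.
Place and voice are unchanged, so the assimilation is partial, not total.
The other alternating forms pattern the same way: /ɸ/ → [p] after /c/ (fricative → stop, matching a stop); /ɸ/ → [p] after /t/ (fricative → stop, matching a stop) — only manner changes, and always toward the preceding segment.
The trigger is the preceding segment, so the direction is progressive (perseverative).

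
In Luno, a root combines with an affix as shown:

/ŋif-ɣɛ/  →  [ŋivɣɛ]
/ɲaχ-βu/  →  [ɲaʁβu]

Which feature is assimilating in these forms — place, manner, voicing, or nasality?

Comparing underlying and surface forms, /f/ → [v] is the alternation; the neighbouring /ɣ/ is constant.
/f/ is voiceless while /ɣ/ is voiced; the output [v] is voiced, matching the trigger — so the feature that spreads is voicing.
Checking the remaining alternation: /χ/ → [ʁ] before /β/ (voiceless → voiced, matching voiced) — only voicing changes, and always toward the following segment.

voicing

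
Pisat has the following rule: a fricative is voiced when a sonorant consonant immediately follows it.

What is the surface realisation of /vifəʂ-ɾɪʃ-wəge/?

/ʂ/ is a voiceless retroflex fricative. The following trigger /ɾ/ is voiced, so /ʂ/ must become voiced as well.
A voiced retroflex fricative is [ʐ], so the surface segment is [ʐ].
The same rule applies at the second boundary: /ʃ/ → [ʒ] next to /w/.

[vifəʐɾɪʒwəge]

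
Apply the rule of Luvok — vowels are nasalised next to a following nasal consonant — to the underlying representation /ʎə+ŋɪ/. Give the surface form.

The vowel /ə/ is adjacent to the following nasal /ŋ/, so it acquires [+nasal] and surfaces as [ə̃].

[ʎə̃ŋɪ]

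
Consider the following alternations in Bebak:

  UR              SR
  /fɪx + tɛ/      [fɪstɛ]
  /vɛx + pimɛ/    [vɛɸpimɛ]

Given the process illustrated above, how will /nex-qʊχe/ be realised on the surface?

The data show regressive place assimilation: /x/ → [s] before /t/; /x/ → [ɸ] before /p/. In each pair only place changes, matching the following consonant, while manner and voice stay constant.
/x/ is a voiceless velar fricative. The following trigger /q/ is uvular, so /x/ must become uvular as well.
The voiceless uvular fricative is [χ], so /x/ → [χ].

[neχqʊχe]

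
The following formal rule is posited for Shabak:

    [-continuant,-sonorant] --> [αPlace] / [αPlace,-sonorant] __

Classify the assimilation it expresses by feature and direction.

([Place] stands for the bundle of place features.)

The shared variable α links the value of the place features (abbreviated [Place]) on the target to the same value on the neighbouring segment, so place is the feature that assimilates.
Since the environment is written before the underscore, the trigger precedes the target; the direction is progressive.

progressive place assimilation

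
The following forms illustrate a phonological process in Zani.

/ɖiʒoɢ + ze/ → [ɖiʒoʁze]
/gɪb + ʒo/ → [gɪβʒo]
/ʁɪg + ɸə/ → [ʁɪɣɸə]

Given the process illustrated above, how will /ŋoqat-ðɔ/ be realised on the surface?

[ŋoqasðɔ]

The data show regressive manner assimilation: /ɢ/ → [ʁ] before /z/; /b/ → [β] before /ʒ/; /g/ → [ɣ] before /ɸ/. In each pair only manner changes, matching the following consonant, while place and voice stay constant.
The rule targets /t/ (voiceless alveolar stop), which sits before the trigger /ð/ (fricative).
The voiceless alveolar fricative is [s], so /t/ → [s].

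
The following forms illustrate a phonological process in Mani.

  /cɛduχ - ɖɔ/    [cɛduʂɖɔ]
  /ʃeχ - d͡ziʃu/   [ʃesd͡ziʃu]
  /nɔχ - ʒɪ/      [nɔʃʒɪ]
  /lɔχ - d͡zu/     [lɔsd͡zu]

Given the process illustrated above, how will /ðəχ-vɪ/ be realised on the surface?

The data show regressive place assimilation: /χ/ → [ʂ] before /ɖ/; /χ/ → [s] before /d͡z/; /χ/ → [ʃ] before /ʒ/. In each pair only place changes, matching the following consonant, while manner and voice stay constant.
The rule targets /χ/ (voiceless uvular fricative), which sits before the trigger /v/ (labiodental).
The voiceless labiodental fricative is [f], so /χ/ → [f].

[ðəfvɪ]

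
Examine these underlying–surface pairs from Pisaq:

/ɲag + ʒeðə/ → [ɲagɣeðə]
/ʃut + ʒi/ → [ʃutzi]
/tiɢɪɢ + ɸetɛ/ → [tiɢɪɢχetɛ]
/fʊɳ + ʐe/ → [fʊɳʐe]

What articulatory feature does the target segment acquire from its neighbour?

place

The segment that alternates is /ʒ/, which surfaces as [ɣ] when adjacent to /g/.
The change postalveolar → velar matches the place of the preceding /g/, identifying this as place assimilation.
Checking the remaining alternations: /ʒ/ → [z] after /t/ (postalveolar → alveolar, matching alveolar); /ɸ/ → [χ] after /ɢ/ (bilabial → uvular, matching uvular) — only place changes, and always toward the preceding segment.
Nothing changes in [fʊɳʐe]: there the adjacent consonants already agree in place (/ʐ/ and /ɳ/ are both retroflex), so this form is consistent with the same rule.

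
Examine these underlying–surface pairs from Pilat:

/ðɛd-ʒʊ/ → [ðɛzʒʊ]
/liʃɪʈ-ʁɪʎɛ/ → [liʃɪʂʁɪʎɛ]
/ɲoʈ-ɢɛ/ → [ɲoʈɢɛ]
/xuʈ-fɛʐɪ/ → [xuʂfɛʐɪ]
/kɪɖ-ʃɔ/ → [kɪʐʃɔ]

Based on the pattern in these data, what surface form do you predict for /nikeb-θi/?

The data show regressive manner assimilation: /d/ → [z] before /ʒ/; /ʈ/ → [ʂ] before /ʁ/; /ʈ/ → [ʂ] before /f/; /ɖ/ → [ʐ] before /ʃ/. In each pair only manner changes, matching the following consonant, while place and voice stay constant.
No alternation appears in [ɲoʈɢɛ]: there the adjacent consonants already agree in manner (/ʈ/ and /ɢ/ are both stops), so this form is consistent with the same rule.
The rule targets /b/ (voiced bilabial stop), which sits before the trigger /θ/ (fricative).
Changing only its manner to fricative gives [β] — the voiced bilabial fricative.

[nikeβθi]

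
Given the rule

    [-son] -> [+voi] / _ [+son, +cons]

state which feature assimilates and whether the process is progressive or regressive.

The structural change is [+voi], and the conditioning segment [+son, +cons] (a sonorant consonant) is itself voiced, so the target comes to share the voicing of its neighbour — voicing assimilation.
The conditioning segment sits to the right of the focus bar, meaning the trigger follows the segment that changes — regressive assimilation.

regressive voicing assimilation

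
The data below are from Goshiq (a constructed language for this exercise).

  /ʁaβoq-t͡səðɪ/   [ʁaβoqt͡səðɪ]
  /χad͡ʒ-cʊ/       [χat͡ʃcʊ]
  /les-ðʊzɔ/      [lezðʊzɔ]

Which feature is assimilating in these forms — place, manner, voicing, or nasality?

voicing

The segment that alternates is /d͡ʒ/, which surfaces as [t͡ʃ] when adjacent to /c/.
/d͡ʒ/ is voiced while /c/ is voiceless; the output [t͡ʃ] is voiceless, matching the trigger — so the feature that spreads is voicing.
Checking the remaining alternation: /s/ → [z] before /ð/ (voiceless → voiced, matching voiced) — only voicing changes, and always toward the following segment.
No alternation appears in [ʁaβoqt͡səðɪ]: there the adjacent consonants already agree in voicing (/q/ and /t͡s/ are both voiceless), so this form is consistent with the same rule.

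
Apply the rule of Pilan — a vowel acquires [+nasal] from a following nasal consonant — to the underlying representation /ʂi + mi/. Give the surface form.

[ʂĩmi]

The vowel /i/ is adjacent to the following nasal /m/, so it acquires [+nasal] and surfaces as [ĩ].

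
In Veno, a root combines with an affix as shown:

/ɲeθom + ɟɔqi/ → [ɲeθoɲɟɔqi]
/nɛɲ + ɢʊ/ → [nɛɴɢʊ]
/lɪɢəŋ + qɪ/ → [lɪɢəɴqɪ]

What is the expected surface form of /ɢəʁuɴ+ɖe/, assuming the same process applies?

[ɢəʁuɳɖe]

The data show regressive place assimilation: /m/ → [ɲ] before /ɟ/; /ɲ/ → [ɴ] before /ɢ/; /ŋ/ → [ɴ] before /q/. In each pair only place changes, matching the following consonant, while manner and voice stay constant.
/ɴ/ is a voiced uvular nasal. The following trigger /ɖ/ is retroflex, so /ɴ/ must become retroflex as well.
The voiced retroflex nasal is [ɳ], so /ɴ/ → [ɳ].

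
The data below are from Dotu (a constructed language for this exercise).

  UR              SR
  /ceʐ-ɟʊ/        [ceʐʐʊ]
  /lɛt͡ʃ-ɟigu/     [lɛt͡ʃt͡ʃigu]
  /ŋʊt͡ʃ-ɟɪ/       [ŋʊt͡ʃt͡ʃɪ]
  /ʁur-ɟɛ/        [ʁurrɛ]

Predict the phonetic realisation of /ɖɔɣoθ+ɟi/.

[ɖɔɣoθθi]

The data show progressive total assimilation (/ɟ/ → [ʐ] after /ʐ/; /ɟ/ → [t͡ʃ] after /t͡ʃ/; /ɟ/ → [r] after /r/): in every case the target segment becomes identical to its preceding neighbour, copying more than a single feature.
/ɟ/ is the segment targeted by the rule; it sits immediately after /θ/, so it assimilates completely and surfaces as [θ].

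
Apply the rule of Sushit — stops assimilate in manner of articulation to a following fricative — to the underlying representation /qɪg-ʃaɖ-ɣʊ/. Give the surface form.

[qɪɣʃaʐɣʊ]

The rule targets /g/ (voiced velar stop), which sits before the trigger /ʃ/ (fricative).
A voiced velar fricative is [ɣ], so the surface segment is [ɣ].
The same rule applies at the second boundary: /ɖ/ → [ʐ] next to /ɣ/.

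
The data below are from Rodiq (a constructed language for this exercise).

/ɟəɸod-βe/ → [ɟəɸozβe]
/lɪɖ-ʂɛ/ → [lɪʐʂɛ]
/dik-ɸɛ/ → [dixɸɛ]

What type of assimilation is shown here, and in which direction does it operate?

The segment that alternates is /d/, which surfaces as [z] when adjacent to /β/.
The change stop → fricative matches the manner of the following /β/, identifying this as manner assimilation.
Place and voice are unchanged, so the assimilation is partial, not total.
Checking the remaining alternations: /ɖ/ → [ʐ] before /ʂ/ (stop → fricative, matching a fricative); /k/ → [x] before /ɸ/ (stop → fricative, matching a fricative) — only manner changes, and always toward the following segment.
The trigger is the following segment, so the direction is regressive (anticipatory).

regressive manner assimilation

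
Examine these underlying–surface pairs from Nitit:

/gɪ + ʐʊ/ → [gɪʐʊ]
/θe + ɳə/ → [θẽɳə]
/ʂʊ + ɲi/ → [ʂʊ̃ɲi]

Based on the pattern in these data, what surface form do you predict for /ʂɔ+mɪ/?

The data show regressive nasality assimilation (vowel nasalisation): /e/ → [ẽ] before /ɳ/; /ʊ/ → [ʊ̃] before /ɲ/ — a vowel is nasalised by an immediately following nasal consonant.
No change occurs in [gɪʐʊ] because the vowel at the boundary is adjacent to an oral consonant, not a nasal (/ɪ/ next to /ʐ/).
/ɔ/ sits next to the nasal /m/ and is therefore nasalised to [ɔ̃].

[ʂɔ̃mɪ]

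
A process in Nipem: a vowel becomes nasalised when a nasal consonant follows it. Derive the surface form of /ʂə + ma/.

The vowel /ə/ is adjacent to the following nasal /m/, so it acquires [+nasal] and surfaces as [ə̃].

[ʂə̃ma]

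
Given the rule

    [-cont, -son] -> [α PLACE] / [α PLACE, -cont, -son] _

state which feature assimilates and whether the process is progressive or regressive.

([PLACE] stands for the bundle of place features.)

progressive place assimilation

The rule copies the place features (abbreviated [PLACE]) from the environment onto the target, so the assimilating feature is place.
Since the environment is written before the underscore, the trigger precedes the target; the direction is progressive.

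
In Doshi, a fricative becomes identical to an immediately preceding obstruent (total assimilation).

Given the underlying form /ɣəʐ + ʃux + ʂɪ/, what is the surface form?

/ʃ/ is the segment targeted by the rule; it sits immediately after /ʐ/, so it assimilates completely and surfaces as [ʐ].
The same rule applies at the second boundary: /ʂ/ → [x] next to /x/.

[ɣəʐʐuxxɪ]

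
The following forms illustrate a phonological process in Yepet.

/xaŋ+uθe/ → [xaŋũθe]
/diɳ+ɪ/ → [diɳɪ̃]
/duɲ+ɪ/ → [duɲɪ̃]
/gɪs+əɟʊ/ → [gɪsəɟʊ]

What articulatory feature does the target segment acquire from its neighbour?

nasality

The vowel /u/ surfaces as nasalised [ũ] next to the preceding nasal /ŋ/ — it has acquired the [+nasal] feature of its neighbour.
The other forms show the same pattern: /ɪ/ → [ɪ̃] after /ɳ/; /ɪ/ → [ɪ̃] after /ɲ/ — each time a vowel is nasalised next to a preceding nasal.
No change occurs in [gɪsəɟʊ] because the vowel at the boundary is adjacent to an oral consonant, not a nasal (/ə/ next to /s/).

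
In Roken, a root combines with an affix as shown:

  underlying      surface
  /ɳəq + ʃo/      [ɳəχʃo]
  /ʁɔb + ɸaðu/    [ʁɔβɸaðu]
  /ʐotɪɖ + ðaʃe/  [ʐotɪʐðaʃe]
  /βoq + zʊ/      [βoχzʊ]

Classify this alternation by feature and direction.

regressive manner assimilation

Underlying /q/ is realised as [χ] next to /ʃ/; /ʃ/ itself does not change.
The change stop → fricative matches the manner of the following /ʃ/, identifying this as manner assimilation.
Place and voice are unchanged, so the assimilation is partial, not total.
The other alternating forms pattern the same way: /b/ → [β] before /ɸ/ (stop → fricative, matching a fricative); /ɖ/ → [ʐ] before /ð/ (stop → fricative, matching a fricative); /q/ → [χ] before /z/ (stop → fricative, matching a fricative) — only manner changes, and always toward the following segment.
The trigger is the following segment, so the direction is regressive (anticipatory).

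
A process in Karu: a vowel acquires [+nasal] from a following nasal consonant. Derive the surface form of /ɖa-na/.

/a/ sits next to the nasal /n/ and is therefore nasalised to [ã].

[ɖãna]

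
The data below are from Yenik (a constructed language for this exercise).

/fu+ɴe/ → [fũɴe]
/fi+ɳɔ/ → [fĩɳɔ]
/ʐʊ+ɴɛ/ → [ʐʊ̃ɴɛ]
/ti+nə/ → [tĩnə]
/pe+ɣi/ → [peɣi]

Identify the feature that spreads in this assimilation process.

The vowel /u/ surfaces as nasalised [ũ] next to the following nasal /ɴ/ — it has acquired the [+nasal] feature of its neighbour.
The other forms show the same pattern: /i/ → [ĩ] before /ɳ/; /ʊ/ → [ʊ̃] before /ɴ/; /i/ → [ĩ] before /n/ — each time a vowel is nasalised next to a following nasal.
No change occurs in [peɣi] because the vowel at the boundary is adjacent to an oral consonant, not a nasal (/e/ next to /ɣ/).

nasality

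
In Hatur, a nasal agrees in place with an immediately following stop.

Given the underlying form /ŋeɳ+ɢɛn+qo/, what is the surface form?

[ŋeɴɢɛɴqo]

/ɳ/ is a voiced retroflex nasal. The following trigger /ɢ/ is uvular, so /ɳ/ must become uvular as well.
Changing only its place to uvular gives [ɴ] — the voiced uvular nasal.
The same rule applies at the second boundary: /n/ → [ɴ] next to /q/.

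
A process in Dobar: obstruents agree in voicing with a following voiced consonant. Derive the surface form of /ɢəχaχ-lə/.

The rule targets /χ/ (voiceless uvular fricative), which sits before the trigger /l/ (voiced).
Changing only its voicing to voiced gives [ʁ] — the voiced uvular fricative.

[ɢəχaʁlə]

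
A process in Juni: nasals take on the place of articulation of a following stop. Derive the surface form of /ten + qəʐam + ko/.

/n/ is a voiced alveolar nasal. The following trigger /q/ is uvular, so /n/ must become uvular as well.
Changing only its place to uvular gives [ɴ] — the voiced uvular nasal.
The same rule applies at the second boundary: /m/ → [ŋ] next to /k/.

[teɴqəʐaŋko]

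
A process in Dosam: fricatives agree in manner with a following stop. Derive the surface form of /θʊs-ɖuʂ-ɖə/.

The rule targets /s/ (voiceless alveolar fricative), which sits before the trigger /ɖ/ (stop).
Changing only its manner to stop gives [t] — the voiceless alveolar stop.
The same rule applies at the second boundary: /ʂ/ → [ʈ] next to /ɖ/.

[θʊtɖuʈɖə]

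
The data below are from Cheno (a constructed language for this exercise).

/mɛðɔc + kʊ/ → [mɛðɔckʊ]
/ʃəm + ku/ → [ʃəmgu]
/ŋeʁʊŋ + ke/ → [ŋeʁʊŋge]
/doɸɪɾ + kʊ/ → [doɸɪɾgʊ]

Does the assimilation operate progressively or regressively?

progressive

The segment that alternates is /k/, which surfaces as [g] when adjacent to /m/.
/k/ is voiceless while /m/ is voiced; the output [g] is voiced, matching the trigger — so the feature that spreads is voicing.
The same holds elsewhere in the data: /k/ → [g] after /ŋ/ (voiceless → voiced, matching voiced); /k/ → [g] after /ɾ/ (voiceless → voiced, matching voiced) — only voicing changes, and always toward the preceding segment.
Nothing changes in [mɛðɔckʊ]: there the adjacent consonants already agree in voicing (/k/ and /c/ are both voiceless), so this form is consistent with the same rule.
The trigger is the preceding segment, so the direction is progressive (perseverative).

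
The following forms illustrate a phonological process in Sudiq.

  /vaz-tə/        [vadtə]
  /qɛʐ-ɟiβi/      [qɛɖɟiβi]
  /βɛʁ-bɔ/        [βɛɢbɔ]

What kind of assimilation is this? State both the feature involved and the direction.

regressive manner assimilation

The segment that alternates is /z/, which surfaces as [d] when adjacent to /t/.
/z/ is a fricative while /t/ is a stop; the output [d] is a stop, matching the trigger — so the feature that spreads is manner.
Place and voice are unchanged, so the assimilation is partial, not total.
The other alternating forms pattern the same way: /ʐ/ → [ɖ] before /ɟ/ (fricative → stop, matching a stop); /ʁ/ → [ɢ] before /b/ (fricative → stop, matching a stop) — only manner changes, and always toward the following segment.
The trigger is the following segment, so the direction is regressive (anticipatory).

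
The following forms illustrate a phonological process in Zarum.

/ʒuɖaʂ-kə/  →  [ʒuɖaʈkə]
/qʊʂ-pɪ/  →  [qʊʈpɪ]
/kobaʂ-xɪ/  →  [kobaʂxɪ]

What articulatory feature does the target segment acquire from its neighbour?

manner

The segment that alternates is /ʂ/, which surfaces as [ʈ] when adjacent to /k/.
/ʂ/ is a fricative while /k/ is a stop; the output [ʈ] is a stop, matching the trigger — so the feature that spreads is manner.
The same holds elsewhere in the data: /ʂ/ → [ʈ] before /p/ (fricative → stop, matching a stop) — only manner changes, and always toward the following segment.
Nothing changes in [kobaʂxɪ]: there the adjacent consonants already agree in manner (/ʂ/ and /x/ are both fricatives), so this form is consistent with the same rule.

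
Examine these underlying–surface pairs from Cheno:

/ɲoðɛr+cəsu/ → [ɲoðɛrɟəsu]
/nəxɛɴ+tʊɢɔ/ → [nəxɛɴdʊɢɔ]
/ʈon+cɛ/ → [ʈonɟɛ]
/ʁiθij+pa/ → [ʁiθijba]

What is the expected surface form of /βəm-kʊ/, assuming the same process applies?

[βəmgʊ]

The data show progressive voicing assimilation: /c/ → [ɟ] after /r/; /t/ → [d] after /ɴ/; /c/ → [ɟ] after /n/; /p/ → [b] after /j/. In each pair only voicing changes, matching the preceding consonant, while place and manner stay constant.
/k/ is a voiceless velar stop. The preceding trigger /m/ is voiced, so /k/ must become voiced as well.
The voiced velar stop is [g], so /k/ → [g].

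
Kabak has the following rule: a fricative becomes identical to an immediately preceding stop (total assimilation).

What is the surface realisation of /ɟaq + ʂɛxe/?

/ʂ/ is the segment targeted by the rule; it sits immediately after /q/, so it assimilates completely and surfaces as [q].

[ɟaqqɛxe]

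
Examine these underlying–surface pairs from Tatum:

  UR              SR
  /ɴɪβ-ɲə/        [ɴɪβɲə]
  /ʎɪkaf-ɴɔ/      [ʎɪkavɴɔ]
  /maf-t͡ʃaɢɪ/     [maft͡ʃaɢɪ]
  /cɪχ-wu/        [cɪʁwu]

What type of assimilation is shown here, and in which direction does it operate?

Comparing underlying and surface forms, /f/ → [v] is the alternation; the neighbouring /ɴ/ is constant.
The change voiceless → voiced matches the voicing of the following /ɴ/, identifying this as voicing assimilation.
Place and manner are unchanged, so the assimilation is partial, not total.
The same holds elsewhere in the data: /χ/ → [ʁ] before /w/ (voiceless → voiced, matching voiced) — only voicing changes, and always toward the following segment.
Nothing changes in [ɴɪβɲə], [maft͡ʃaɢɪ]: there the adjacent consonants already agree in voicing (/β/ and /ɲ/ are both voiced; /f/ and /t͡ʃ/ are both voiceless), so these forms are consistent with the same rule.
Since the segment that changes precedes the conditioning segment, the assimilation is regressive.

regressive voicing assimilation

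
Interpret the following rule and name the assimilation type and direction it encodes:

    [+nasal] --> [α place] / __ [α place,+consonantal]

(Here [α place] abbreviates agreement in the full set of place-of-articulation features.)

The rule copies the place features (abbreviated [place]) from the environment onto the target, so the assimilating feature is place.
Since the environment is written after the underscore, the trigger follows the target; the direction is regressive.

regressive place assimilation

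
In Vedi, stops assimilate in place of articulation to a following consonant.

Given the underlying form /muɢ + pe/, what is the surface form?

/ɢ/ is a voiced uvular stop. The following trigger /p/ is bilabial, so /ɢ/ must become bilabial as well.
Changing only its place to bilabial gives [b] — the voiced bilabial stop.

[mubpe]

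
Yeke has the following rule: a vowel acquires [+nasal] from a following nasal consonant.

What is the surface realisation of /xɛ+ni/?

/ɛ/ sits next to the nasal /n/ and is therefore nasalised to [ɛ̃].

[xɛ̃ni]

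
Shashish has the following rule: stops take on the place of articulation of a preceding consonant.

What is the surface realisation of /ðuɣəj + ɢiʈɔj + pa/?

/ɢ/ is a voiced uvular stop. The preceding trigger /j/ is palatal, so /ɢ/ must become palatal as well.
A voiced palatal stop is [ɟ], so the surface segment is [ɟ].
The same rule applies at the second boundary: /p/ → [c] next to /j/.

[ðuɣəjɟiʈɔjca]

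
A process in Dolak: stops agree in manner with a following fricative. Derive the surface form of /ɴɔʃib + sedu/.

[ɴɔʃiβsedu]

/b/ is a voiced bilabial stop. The following trigger /s/ is a fricative, so /b/ must become a fricative as well.
A voiced bilabial fricative is [β], so the surface segment is [β].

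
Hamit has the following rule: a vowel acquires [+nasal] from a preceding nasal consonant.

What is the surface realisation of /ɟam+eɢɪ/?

[ɟamẽɢɪ]

/e/ sits next to the nasal /m/ and is therefore nasalised to [ẽ].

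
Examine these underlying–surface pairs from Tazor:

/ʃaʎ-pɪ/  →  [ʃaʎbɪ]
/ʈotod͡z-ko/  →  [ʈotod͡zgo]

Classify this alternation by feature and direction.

progressive voicing assimilation

The segment that alternates is /p/, which surfaces as [b] when adjacent to /ʎ/.
/p/ is voiceless while /ʎ/ is voiced; the output [b] is voiced, matching the trigger — so the feature that spreads is voicing.
Place and manner are unchanged, so the assimilation is partial, not total.
The other alternating form patterns the same way: /k/ → [g] after /d͡z/ (voiceless → voiced, matching voiced) — only voicing changes, and always toward the preceding segment.
The trigger is the preceding segment, so the direction is progressive (perseverative).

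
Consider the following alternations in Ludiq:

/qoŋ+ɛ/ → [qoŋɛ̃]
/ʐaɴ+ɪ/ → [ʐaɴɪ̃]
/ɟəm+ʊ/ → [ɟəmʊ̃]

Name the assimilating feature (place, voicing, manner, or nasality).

The vowel /ɛ/ surfaces as nasalised [ɛ̃] next to the preceding nasal /ŋ/ — it has acquired the [+nasal] feature of its neighbour.
The other forms show the same pattern: /ɪ/ → [ɪ̃] after /ɴ/; /ʊ/ → [ʊ̃] after /m/ — each time a vowel is nasalised next to a preceding nasal.

nasality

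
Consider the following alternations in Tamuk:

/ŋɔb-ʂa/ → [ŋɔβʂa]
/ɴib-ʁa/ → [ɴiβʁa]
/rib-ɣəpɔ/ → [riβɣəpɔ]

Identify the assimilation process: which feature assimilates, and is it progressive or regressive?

regressive manner assimilation

Underlying /b/ is realised as [β] next to /ʂ/; /ʂ/ itself does not change.
/b/ is a stop while /ʂ/ is a fricative; the output [β] is a fricative, matching the trigger — so the feature that spreads is manner.
Place and voice are unchanged, so the assimilation is partial, not total.
Checking the remaining alternations: /b/ → [β] before /ʁ/ (stop → fricative, matching a fricative); /b/ → [β] before /ɣ/ (stop → fricative, matching a fricative) — only manner changes, and always toward the following segment.
The trigger is the following segment, so the direction is regressive (anticipatory).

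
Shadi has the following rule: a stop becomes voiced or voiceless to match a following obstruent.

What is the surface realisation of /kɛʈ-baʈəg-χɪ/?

[kɛɖbaʈəkχɪ]

/ʈ/ is a voiceless retroflex stop. The following trigger /b/ is voiced, so /ʈ/ must become voiced as well.
The voiced retroflex stop is [ɖ], so /ʈ/ → [ɖ].
At the second juncture, /g/ likewise becomes [k] adjacent to /χ/.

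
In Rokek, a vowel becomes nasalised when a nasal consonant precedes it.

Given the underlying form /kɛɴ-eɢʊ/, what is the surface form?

[kɛɴẽɢʊ]

/e/ sits next to the nasal /ɴ/ and is therefore nasalised to [ẽ].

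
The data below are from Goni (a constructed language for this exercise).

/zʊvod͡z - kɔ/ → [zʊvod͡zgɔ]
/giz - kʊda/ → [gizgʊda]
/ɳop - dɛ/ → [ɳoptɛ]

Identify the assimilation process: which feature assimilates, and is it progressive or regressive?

progressive voicing assimilation

Underlying /k/ is realised as [g] next to /d͡z/; /d͡z/ itself does not change.
The change voiceless → voiced matches the voicing of the preceding /d͡z/, identifying this as voicing assimilation.
Place and manner are unchanged, so the assimilation is partial, not total.
Checking the remaining alternations: /k/ → [g] after /z/ (voiceless → voiced, matching voiced); /d/ → [t] after /p/ (voiced → voiceless, matching voiceless) — only voicing changes, and always toward the preceding segment.
The trigger is the preceding segment, so the direction is progressive (perseverative).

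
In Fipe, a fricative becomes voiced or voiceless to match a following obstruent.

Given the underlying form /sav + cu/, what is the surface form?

/v/ is a voiced labiodental fricative. The following trigger /c/ is voiceless, so /v/ must become voiceless as well.
A voiceless labiodental fricative is [f], so the surface segment is [f].

[safcu]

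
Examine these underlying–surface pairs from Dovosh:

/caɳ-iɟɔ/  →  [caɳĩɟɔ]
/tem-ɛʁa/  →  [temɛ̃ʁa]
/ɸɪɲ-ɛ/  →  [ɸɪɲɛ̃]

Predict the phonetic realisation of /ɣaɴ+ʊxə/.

[ɣaɴʊ̃xə]

The data show progressive nasality assimilation (vowel nasalisation): /i/ → [ĩ] after /ɳ/; /ɛ/ → [ɛ̃] after /m/; /ɛ/ → [ɛ̃] after /ɲ/ — a vowel is nasalised by an immediately preceding nasal consonant.
/ʊ/ sits next to the nasal /ɴ/ and is therefore nasalised to [ʊ̃].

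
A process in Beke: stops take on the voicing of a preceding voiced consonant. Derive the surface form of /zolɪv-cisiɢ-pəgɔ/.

[zolɪvɟisiɢbəgɔ]

/c/ is a voiceless palatal stop. The preceding trigger /v/ is voiced, so /c/ must become voiced as well.
Changing only its voicing to voiced gives [ɟ] — the voiced palatal stop.
The same rule applies at the second boundary: /p/ → [b] next to /ɢ/.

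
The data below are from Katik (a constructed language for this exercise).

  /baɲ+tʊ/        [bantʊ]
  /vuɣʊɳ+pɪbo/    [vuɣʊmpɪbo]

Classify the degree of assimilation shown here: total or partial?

Underlying /ɲ/ is realised as [n] next to /t/; /t/ itself does not change.
The change palatal → alveolar matches the place of the following /t/, identifying this as place assimilation.
Manner and voice are unchanged, so the assimilation is partial, not total.
The other alternating form patterns the same way: /ɳ/ → [m] before /p/ (retroflex → bilabial, matching bilabial) — only place changes, and always toward the following segment.

partial assimilation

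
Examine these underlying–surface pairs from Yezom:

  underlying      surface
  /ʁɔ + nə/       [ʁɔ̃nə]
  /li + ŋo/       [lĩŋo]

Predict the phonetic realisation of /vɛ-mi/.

The data show regressive nasality assimilation (vowel nasalisation): /ɔ/ → [ɔ̃] before /n/; /i/ → [ĩ] before /ŋ/ — a vowel is nasalised by an immediately following nasal consonant.
The vowel /ɛ/ is adjacent to the following nasal /m/, so it acquires [+nasal] and surfaces as [ɛ̃].

[vɛ̃mi]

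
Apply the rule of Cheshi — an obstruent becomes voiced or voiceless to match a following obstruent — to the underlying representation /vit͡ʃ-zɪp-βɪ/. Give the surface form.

/t͡ʃ/ is a voiceless postalveolar affricate. The following trigger /z/ is voiced, so /t͡ʃ/ must become voiced as well.
The voiced postalveolar affricate is [d͡ʒ], so /t͡ʃ/ → [d͡ʒ].
At the second juncture, /p/ likewise becomes [b] adjacent to /β/.

[vid͡ʒzɪbβɪ]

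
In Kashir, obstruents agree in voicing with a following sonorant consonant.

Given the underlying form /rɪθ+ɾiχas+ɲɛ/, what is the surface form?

[rɪðɾiχazɲɛ]

/θ/ is a voiceless dental fricative. The following trigger /ɾ/ is voiced, so /θ/ must become voiced as well.
The voiced dental fricative is [ð], so /θ/ → [ð].
The same rule applies at the second boundary: /s/ → [z] next to /ɲ/.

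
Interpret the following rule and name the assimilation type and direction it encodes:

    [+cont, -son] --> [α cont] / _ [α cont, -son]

regressive manner assimilation

The shared variable α links the value of [cont] on the target to that of the neighbouring obstruent. [cont] distinguishes stops from fricatives — a manner-of-articulation feature — so this is manner assimilation.
Since the environment is written after the underscore, the trigger follows the target; the direction is regressive.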